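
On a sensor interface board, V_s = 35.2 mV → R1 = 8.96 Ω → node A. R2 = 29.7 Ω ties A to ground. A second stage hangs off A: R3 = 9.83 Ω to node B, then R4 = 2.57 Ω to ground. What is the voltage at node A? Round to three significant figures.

V_A ≈ 17.4 mV

Looking into the second stage from A: R3 + R4 = 12.40 Ω appears in parallel with R2.
R2 ‖ (R3+R4) = 8.748 Ω.
V_A = 35.2 × 8.748/(8.96 + 8.748) = 17.39 mV.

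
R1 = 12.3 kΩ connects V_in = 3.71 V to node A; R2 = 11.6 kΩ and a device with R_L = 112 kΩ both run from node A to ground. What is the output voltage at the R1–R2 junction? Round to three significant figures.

V_out ≈ 1.71 V

The load sits in parallel with R2, giving an effective lower resistance R2' = R2·R_L/(R2+R_L) = 10.51 kΩ.
Voltage divider with the loaded lower leg: V_out = 3.71 × 10.51/(12.3 + 10.51) = 3.71 × 0.4608 = 1.710 V.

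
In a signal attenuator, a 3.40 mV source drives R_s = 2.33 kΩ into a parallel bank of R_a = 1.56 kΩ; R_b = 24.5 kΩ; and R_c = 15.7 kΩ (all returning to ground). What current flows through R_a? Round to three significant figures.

Combine the parallel branches: R_p = (1/1.56 + 1/24.5 + 1/15.7)⁻¹ = 1.341 kΩ.
V_A by voltage divider: V_A = 3.40 × 1.341/(2.33 + 1.341) = 1.242 mV.
Branch current I = V_A/R_a = 1.242/1.56 = 0.7963 µA.

I ≈ 0.796 µA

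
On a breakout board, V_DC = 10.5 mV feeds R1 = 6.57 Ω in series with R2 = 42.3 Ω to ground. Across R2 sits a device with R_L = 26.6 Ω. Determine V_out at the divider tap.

First combine the lower leg with the load: R2 ‖ R_L = 16.33 Ω.
Then V_out = V_DC · R2'/(R1 + R2') = 10.5 × 16.33/22.90 = 7.488 mV.
(Unloaded it would be 9.09 mV; the load pulls it down.)

V_out ≈ 7.49 mV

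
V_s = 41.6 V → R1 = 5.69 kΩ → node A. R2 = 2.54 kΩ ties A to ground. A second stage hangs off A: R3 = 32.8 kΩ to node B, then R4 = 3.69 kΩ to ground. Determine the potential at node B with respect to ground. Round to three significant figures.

V_B ≈ 1.24 V

Looking into the second stage from A: R3 + R4 = 36.49 kΩ appears in parallel with R2.
Effective lower resistance at A: R2 ‖ 36.49 = 2.375 kΩ.
V_A = 41.6 × 2.375/(5.69 + 2.375) = 12.25 V.
Then the unloaded second divider: V_B = V_A × R4/(R3+R4) = 12.25 × 0.1011 = 1.239 V.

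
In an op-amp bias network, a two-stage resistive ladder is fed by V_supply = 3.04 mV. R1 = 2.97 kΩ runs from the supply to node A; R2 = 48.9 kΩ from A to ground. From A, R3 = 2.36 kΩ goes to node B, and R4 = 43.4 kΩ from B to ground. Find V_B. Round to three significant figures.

Node A sees R2 in parallel with the series input of stage 2, R3 + R4 = 45.76 kΩ.
Effective lower resistance at A: R2 ‖ 45.76 = 23.64 kΩ.
So V_A = 3.04 × 0.8884 = 2.701 mV.
Then the unloaded second divider: V_B = V_A × R4/(R3+R4) = 2.701 × 0.9484 = 2.561 mV.

V_B ≈ 2.56 mV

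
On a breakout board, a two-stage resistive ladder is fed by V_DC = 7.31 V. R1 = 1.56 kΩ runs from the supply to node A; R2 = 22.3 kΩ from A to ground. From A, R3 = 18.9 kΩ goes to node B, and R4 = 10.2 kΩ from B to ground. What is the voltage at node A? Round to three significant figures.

The second stage (R3 + R4 = 29.10 kΩ) loads node A in parallel with R2.
Effective lower resistance at A: R2 ‖ 29.10 = 12.63 kΩ.
So V_A = 7.31 × 0.8900 = 6.506 V.

V_A ≈ 6.51 V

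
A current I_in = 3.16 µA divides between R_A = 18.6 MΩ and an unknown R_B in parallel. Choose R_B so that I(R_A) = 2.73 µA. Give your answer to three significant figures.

R_B ≈ 118 MΩ

The fraction through R_A equals R_B/(R_A+R_B).
2.73/3.16 = R_B/(R_A + R_B) → R_B = R_A · (0.8639)/(1 − 0.8639) = 18.6 × 6.349 = 118.1 MΩ.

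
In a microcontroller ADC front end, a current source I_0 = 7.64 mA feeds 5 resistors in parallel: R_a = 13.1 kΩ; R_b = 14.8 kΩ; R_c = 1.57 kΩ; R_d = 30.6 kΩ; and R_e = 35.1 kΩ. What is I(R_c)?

Total conductance ΣG = 1/13.1 + 1/14.8 + 1/1.57 + 1/30.6 + 1/35.1 = 0.8420 (units of 1/kΩ).
Current divider: I(R_c) = I_0 · G_k/ΣG = 7.64 × (0.6369/0.8420) = 7.64 × 0.7564 = 5.779 mA.

I ≈ 5.78 mA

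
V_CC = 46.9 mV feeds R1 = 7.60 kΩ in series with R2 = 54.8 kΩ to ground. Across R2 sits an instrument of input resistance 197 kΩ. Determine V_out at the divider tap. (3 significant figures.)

V_out ≈ 39.8 mV

The load sits in parallel with R2, giving an effective lower resistance R2' = R2·R_L/(R2+R_L) = 42.87 kΩ.
Voltage divider with the loaded lower leg: V_out = 46.9 × 42.87/(7.60 + 42.87) = 46.9 × 0.8494 = 39.84 mV.
(Unloaded it would be 41.2 mV; the load pulls it down.)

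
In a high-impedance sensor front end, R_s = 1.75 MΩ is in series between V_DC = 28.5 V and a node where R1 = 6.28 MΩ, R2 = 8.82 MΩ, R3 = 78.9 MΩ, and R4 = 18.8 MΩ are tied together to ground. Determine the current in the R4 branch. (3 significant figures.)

Equivalent of the parallel group: R_p = 2.954 MΩ.
V_A by voltage divider: V_A = 28.5 × 2.954/(1.75 + 2.954) = 17.90 V.
I(R4) = V_A / R4 = 17.90/18.8 = 0.9520 µA.

I ≈ 0.952 µA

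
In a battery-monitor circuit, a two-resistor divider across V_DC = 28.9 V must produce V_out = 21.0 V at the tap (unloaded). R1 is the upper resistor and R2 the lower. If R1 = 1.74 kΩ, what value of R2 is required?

R2 ≈ 4.63 kΩ

The divider ratio is R2/(R1+R2) = 21.0/28.9 = 0.7266.
R2 = R1 · 0.7266/(1 − 0.7266) = 4.625 kΩ.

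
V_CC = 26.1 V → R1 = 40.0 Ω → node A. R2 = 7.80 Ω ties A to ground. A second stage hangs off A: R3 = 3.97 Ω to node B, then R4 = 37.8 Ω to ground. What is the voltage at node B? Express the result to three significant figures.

Node A sees R2 in parallel with the series input of stage 2, R3 + R4 = 41.77 Ω.
R2 ‖ (R3+R4) = 6.573 Ω.
V_A = 26.1 × 6.573/(40.0 + 6.573) = 3.683 V.
V_B = V_A × 0.9050 = 3.333 V.

V_B ≈ 3.33 V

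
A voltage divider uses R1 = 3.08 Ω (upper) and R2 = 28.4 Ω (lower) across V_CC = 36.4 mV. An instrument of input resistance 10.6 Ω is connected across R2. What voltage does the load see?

First combine the lower leg with the load: R2 ‖ R_L = 7.719 Ω.
Now apply the divider: V_out = 36.4 × 0.7148 = 26.02 mV.
(Unloaded it would be 32.8 mV; the load pulls it down.)

V_out ≈ 26.0 mV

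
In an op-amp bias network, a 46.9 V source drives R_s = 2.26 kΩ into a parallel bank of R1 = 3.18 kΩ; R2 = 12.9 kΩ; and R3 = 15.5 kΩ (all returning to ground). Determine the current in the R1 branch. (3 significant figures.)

I ≈ 7.26 mA

Combine the parallel branches: R_p = (1/3.18 + 1/12.9 + 1/15.5)⁻¹ = 2.191 kΩ.
Node voltage V_A = V_CC · R_p/(R_s + R_p) = 46.9 × 0.4922 = 23.08 V.
I(R1) = V_A / R1 = 23.08/3.18 = 7.259 mA.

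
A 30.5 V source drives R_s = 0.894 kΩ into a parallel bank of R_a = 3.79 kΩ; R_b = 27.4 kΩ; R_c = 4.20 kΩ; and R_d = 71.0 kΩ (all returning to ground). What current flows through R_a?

Parallel bank: R_p = 1/(1/3.79 + 1/27.4 + 1/4.20 + 1/71.0) = 1.810 kΩ.
Node voltage V_A = V_s · R_p/(R_s + R_p) = 30.5 × 0.6694 = 20.42 V.
I(R_a) = V_A / R_a = 20.42/3.79 = 5.387 mA.
(Equivalently: I_total = 11.28 mA, then current-divider fraction G_k/ΣG = 0.4775.)

I ≈ 5.39 mA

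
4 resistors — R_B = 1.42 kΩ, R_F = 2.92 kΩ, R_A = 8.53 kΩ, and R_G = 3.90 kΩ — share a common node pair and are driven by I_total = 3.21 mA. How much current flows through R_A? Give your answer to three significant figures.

Total conductance ΣG = 1/1.42 + 1/2.92 + 1/8.53 + 1/3.90 = 1.420 (units of 1/kΩ).
Current divider: I(R_A) = I_total · G_k/ΣG = 3.21 × (0.1172/1.420) = 3.21 × 0.08254 = 0.2650 mA.

I ≈ 0.265 mA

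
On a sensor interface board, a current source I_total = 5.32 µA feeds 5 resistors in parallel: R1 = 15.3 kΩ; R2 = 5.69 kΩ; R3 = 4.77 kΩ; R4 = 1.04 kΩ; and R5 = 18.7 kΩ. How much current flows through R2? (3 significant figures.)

Total conductance ΣG = 1/15.3 + 1/5.69 + 1/4.77 + 1/1.04 + 1/18.7 = 1.466 (units of 1/kΩ).
Current divider: I(R2) = I_total · G_k/ΣG = 5.32 × (0.1757/1.466) = 5.32 × 0.1199 = 0.6379 µA.

I ≈ 0.638 µA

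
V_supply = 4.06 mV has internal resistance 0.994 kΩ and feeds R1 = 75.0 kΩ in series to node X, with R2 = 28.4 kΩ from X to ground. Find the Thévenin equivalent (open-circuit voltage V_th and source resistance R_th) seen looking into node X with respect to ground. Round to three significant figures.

V_th ≈ 1.10 mV, R_th ≈ 20.7 kΩ

R1' = 0.994 + 75.0 = 75.99 kΩ (source resistance + R1).
With X open, the divider is unloaded: V_th = 4.06 × 28.4/104.4 = 1.105 mV.
With V_supply suppressed (replaced by a short), R_th = R1' ‖ R2 = (75.99 × 28.4)/(75.99 + 28.4) = 20.67 kΩ.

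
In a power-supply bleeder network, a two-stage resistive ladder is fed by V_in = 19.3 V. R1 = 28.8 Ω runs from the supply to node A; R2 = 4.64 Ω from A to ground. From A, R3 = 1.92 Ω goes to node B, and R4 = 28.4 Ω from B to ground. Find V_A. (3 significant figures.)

V_A ≈ 2.37 V

Node A sees R2 in parallel with the series input of stage 2, R3 + R4 = 30.32 Ω.
Effective lower resistance at A: R2 ‖ 30.32 = 4.024 Ω.
First divider: V_A = V_in · 4.024/(28.8 + 4.024) = 2.366 V.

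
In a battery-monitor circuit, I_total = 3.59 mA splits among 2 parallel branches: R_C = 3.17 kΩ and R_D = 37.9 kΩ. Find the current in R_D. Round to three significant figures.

For two parallel branches, I_k = I_total · (other R)/(sum of R).
So I = 3.59 × 3.17/41.07 = 0.2771 mA.

I ≈ 0.277 mA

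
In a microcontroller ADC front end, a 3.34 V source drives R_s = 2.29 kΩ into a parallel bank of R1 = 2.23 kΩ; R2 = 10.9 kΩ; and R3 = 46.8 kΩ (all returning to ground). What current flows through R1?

I ≈ 0.655 mA

Parallel bank: R_p = 1/(1/2.23 + 1/10.9 + 1/46.8) = 1.781 kΩ.
V_A = 3.34 × 1.781/4.071 = 1.461 V.
I(R1) = V_A / R1 = 1.461/2.23 = 0.6552 mA.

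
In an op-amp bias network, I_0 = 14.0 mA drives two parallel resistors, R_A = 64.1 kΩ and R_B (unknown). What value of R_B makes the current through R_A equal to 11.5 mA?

R_B ≈ 295 kΩ

The fraction through R_A equals R_B/(R_A+R_B).
With f = 0.8214, R_B = R_A · f/(1−f) = 64.1 × 4.600 = 294.9 kΩ.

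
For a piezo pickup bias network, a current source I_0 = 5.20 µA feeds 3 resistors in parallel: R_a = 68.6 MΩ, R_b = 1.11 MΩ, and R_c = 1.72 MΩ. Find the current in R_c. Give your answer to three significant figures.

Total conductance ΣG = 1/68.6 + 1/1.11 + 1/1.72 = 1.497 (units of 1/MΩ).
By the current-divider rule, I = I_0 · G_k/ΣG = 5.20 × 0.3884 = 2.020 µA.

I ≈ 2.02 µA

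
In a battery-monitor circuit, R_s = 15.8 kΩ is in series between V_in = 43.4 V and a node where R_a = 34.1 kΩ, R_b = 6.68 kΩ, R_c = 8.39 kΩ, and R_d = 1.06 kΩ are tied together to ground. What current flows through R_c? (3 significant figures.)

I ≈ 0.251 mA

Combine the parallel branches: R_p = (1/34.1 + 1/6.68 + 1/8.39 + 1/1.06)⁻¹ = 0.8054 kΩ.
V_A = 43.4 × 0.8054/16.61 = 2.105 V.
I(R_c) = V_A / R_c = 2.105/8.39 = 0.2509 mA.
(Check via current divider: I_total = 2.614 mA; share G_k/ΣG = 0.09600 → same result.)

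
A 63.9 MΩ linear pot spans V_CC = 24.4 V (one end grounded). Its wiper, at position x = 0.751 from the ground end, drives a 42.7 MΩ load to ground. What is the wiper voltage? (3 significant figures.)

V_out ≈ 14.3 V

Lower segment x·R_p = 47.99 MΩ; upper segment (1−x)·R_p = 15.91 MΩ.
R_L loads the lower segment: effective lower R = 22.60 MΩ.
Then V_out = V_CC · 22.60/(15.91 + 22.60) = 14.32 V.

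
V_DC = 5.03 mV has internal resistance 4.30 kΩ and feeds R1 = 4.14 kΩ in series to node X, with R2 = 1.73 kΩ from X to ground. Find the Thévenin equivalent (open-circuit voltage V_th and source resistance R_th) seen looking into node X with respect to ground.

V_th ≈ 0.856 mV, R_th ≈ 1.44 kΩ

R1' = 4.30 + 4.14 = 8.440 kΩ (source resistance + R1).
With X open, the divider is unloaded: V_th = 5.03 × 1.73/10.17 = 0.8556 mV.
With V_DC suppressed (replaced by a short), R_th = R1' ‖ R2 = (8.440 × 1.73)/(8.440 + 1.73) = 1.436 kΩ.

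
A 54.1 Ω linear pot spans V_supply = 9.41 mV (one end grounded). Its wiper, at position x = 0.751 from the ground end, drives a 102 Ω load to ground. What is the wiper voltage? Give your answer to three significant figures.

The pot divides into 13.47 Ω above the wiper and 40.63 Ω below.
R_L loads the lower segment: effective lower R = 29.06 Ω.
Loaded-divider output: V_out = 9.41 × 0.6832 = 6.429 mV.

V_out ≈ 6.43 mV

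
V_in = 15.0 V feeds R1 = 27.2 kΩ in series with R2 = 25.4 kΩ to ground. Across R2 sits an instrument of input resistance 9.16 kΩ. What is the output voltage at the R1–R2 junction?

First combine the lower leg with the load: R2 ‖ R_L = 6.732 kΩ.
Now apply the divider: V_out = 15.0 × 0.1984 = 2.976 V.

V_out ≈ 2.98 V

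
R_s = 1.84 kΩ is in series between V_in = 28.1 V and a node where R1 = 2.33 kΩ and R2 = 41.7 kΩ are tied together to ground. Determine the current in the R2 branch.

Parallel bank: R_p = 1/(1/2.33 + 1/41.7) = 2.207 kΩ.
V_A = 28.1 × 2.207/4.047 = 15.32 V.
I(R2) = V_A / R2 = 15.32/41.7 = 0.3675 mA.

I ≈ 0.367 mA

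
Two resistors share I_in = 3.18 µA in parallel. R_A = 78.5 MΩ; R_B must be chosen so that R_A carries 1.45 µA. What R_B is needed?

R_B ≈ 65.8 MΩ

The fraction through R_A equals R_B/(R_A+R_B).
1.45/3.18 = R_B/(R_A + R_B) → R_B = R_A · (0.4560)/(1 − 0.4560) = 78.5 × 0.8382 = 65.79 MΩ.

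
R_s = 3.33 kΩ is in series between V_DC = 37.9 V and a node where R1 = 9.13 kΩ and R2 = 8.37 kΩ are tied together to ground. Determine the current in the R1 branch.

Parallel bank: R_p = 1/(1/9.13 + 1/8.37) = 4.367 kΩ.
Node voltage V_A = V_DC · R_p/(R_s + R_p) = 37.9 × 0.5673 = 21.50 V.
I(R1) = V_A / R1 = 21.50/9.13 = 2.355 mA.

I ≈ 2.36 mA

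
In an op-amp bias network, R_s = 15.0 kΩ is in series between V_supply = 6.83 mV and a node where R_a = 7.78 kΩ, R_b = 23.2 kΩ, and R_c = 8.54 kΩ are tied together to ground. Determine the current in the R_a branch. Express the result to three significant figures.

Parallel bank: R_p = 1/(1/7.78 + 1/23.2 + 1/8.54) = 3.463 kΩ.
V_A = 6.83 × 3.463/18.46 = 1.281 mV.
I(R_a) = V_A / R_a = 1.281/7.78 = 0.1647 µA.

I ≈ 0.165 µA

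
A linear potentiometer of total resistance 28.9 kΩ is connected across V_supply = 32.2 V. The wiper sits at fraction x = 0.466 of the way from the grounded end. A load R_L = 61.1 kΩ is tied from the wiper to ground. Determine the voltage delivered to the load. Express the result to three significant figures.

The pot divides into 15.43 kΩ above the wiper and 13.47 kΩ below.
(x·R_p) ‖ R_L = 11.04 kΩ.
V_out = 32.2 × 11.04/(15.43 + 11.04) = 13.43 V.
(Unloaded: V_out = x·V_supply = 15.0 V.)

V_out ≈ 13.4 V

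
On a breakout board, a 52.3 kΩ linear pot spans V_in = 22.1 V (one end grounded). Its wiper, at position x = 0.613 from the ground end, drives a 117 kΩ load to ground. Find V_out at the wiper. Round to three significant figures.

V_out ≈ 12.2 V

The pot divides into 20.24 kΩ above the wiper and 32.06 kΩ below.
(x·R_p) ‖ R_L = 25.16 kΩ.
Loaded-divider output: V_out = 22.1 × 0.5542 = 12.25 V.
(Unloaded: V_out = x·V_in = 13.5 V.)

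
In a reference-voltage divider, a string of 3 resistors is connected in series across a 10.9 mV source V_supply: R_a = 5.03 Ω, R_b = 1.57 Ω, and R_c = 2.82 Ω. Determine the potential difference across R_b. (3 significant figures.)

V ≈ 1.82 mV

ΣR = 5.03 + 1.57 + 2.82 = 9.420 Ω.
V = V_supply · R/ΣR = 10.9 × 0.1667 = 1.817 mV.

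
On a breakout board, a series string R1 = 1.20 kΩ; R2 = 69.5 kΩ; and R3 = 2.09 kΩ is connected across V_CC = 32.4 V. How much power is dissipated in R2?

The common current is I = 32.4/72.79 = 0.4451 mA.
P = I²R = 0.1981 × 69.5 = 13.77 mW.

P ≈ 13.8 mW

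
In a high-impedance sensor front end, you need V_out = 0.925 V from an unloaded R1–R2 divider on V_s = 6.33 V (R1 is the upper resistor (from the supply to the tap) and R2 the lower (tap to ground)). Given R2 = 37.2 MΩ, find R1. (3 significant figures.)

R1 ≈ 217 MΩ

V_out/V_s = R2/(R1+R2) = 0.1461.
So R1 = R2 · (V_s/V_out − 1) = 37.2 × (6.33/0.925 − 1) = 37.2 × 5.843 = 217.4 MΩ.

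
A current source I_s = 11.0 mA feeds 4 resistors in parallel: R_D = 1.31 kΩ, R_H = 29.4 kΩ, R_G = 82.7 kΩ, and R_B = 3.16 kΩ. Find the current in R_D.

Conductances: ΣG = 1/1.31 + 1/29.4 + 1/82.7 + 1/3.16 = 1.126 (1/kΩ).
By the current-divider rule, I = I_s · G_k/ΣG = 11.0 × 0.6780 = 7.458 mA.

I ≈ 7.46 mA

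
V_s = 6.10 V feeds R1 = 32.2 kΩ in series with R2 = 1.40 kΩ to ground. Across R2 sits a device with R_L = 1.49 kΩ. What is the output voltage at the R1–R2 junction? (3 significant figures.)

V_out ≈ 0.134 V

First combine the lower leg with the load: R2 ‖ R_L = 0.7218 kΩ.
Then V_out = V_s · R2'/(R1 + R2') = 6.10 × 0.7218/32.92 = 0.1337 V.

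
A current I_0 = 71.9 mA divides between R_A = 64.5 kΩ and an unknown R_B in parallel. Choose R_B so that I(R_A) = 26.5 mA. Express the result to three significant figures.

In a two-way split, I_A/I_0 = R_B/(R_A + R_B).
With f = 0.3686, R_B = R_A · f/(1−f) = 64.5 × 0.5837 = 37.65 kΩ.

R_B ≈ 37.6 kΩ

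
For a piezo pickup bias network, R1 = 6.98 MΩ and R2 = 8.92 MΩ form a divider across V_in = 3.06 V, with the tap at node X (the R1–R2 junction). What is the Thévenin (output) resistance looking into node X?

Zeroing V_in shorts the top of R1 to ground, so R_th = R1 ‖ R2 = 3.916 MΩ.

R_th ≈ 3.92 MΩ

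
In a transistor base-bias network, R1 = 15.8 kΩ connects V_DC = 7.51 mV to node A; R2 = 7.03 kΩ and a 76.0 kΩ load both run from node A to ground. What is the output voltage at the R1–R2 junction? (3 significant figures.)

V_out ≈ 2.17 mV

First combine the lower leg with the load: R2 ‖ R_L = 6.435 kΩ.
Voltage divider with the loaded lower leg: V_out = 7.51 × 6.435/(15.8 + 6.435) = 7.51 × 0.2894 = 2.173 mV.
(Unloaded it would be 2.31 mV; the load pulls it down.)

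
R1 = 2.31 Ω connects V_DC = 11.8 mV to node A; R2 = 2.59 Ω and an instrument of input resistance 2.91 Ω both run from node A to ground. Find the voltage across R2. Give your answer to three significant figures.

V_out ≈ 4.39 mV

The load sits in parallel with R2, giving an effective lower resistance R2' = R2·R_L/(R2+R_L) = 1.370 Ω.
Now apply the divider: V_out = 11.8 × 0.3723 = 4.394 mV.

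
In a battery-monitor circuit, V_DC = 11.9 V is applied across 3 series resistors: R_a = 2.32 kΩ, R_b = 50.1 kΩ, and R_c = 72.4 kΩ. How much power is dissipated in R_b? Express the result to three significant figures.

P ≈ 0.455 mW

Series current I = V_DC/ΣR = 11.9/124.8 = 0.09534 mA.
P = I²R = 0.009089 × 50.1 = 0.4554 mW.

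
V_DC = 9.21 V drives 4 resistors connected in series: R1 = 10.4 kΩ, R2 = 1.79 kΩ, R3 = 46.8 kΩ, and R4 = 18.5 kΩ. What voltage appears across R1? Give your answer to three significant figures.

V ≈ 1.24 V

ΣR = 10.4 + 1.79 + 46.8 + 18.5 = 77.49 kΩ.
By the voltage-divider rule, V = 9.21 × 10.40/77.49 = 1.236 V.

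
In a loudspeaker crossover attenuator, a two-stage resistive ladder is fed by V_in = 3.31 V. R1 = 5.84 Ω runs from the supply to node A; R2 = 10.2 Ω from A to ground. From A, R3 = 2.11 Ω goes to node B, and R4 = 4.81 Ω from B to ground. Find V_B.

V_B ≈ 0.952 V

Node A sees R2 in parallel with the series input of stage 2, R3 + R4 = 6.920 Ω.
Effective lower resistance at A: R2 ‖ 6.920 = 4.123 Ω.
V_A = 3.31 × 4.123/(5.84 + 4.123) = 1.370 V.
V_B = V_A × 0.6951 = 0.9521 V.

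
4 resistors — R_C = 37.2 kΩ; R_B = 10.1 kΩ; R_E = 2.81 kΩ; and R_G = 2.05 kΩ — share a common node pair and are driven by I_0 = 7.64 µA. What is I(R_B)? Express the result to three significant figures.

Total conductance ΣG = 1/37.2 + 1/10.1 + 1/2.81 + 1/2.05 = 0.9696 (units of 1/kΩ).
By the current-divider rule, I = I_0 · G_k/ΣG = 7.64 × 0.1021 = 0.7802 µA.

I ≈ 0.780 µA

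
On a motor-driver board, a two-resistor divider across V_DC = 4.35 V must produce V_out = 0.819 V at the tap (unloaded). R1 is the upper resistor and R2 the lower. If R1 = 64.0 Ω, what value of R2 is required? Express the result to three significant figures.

The divider ratio is R2/(R1+R2) = 0.819/4.35 = 0.1883.
R2 = R1 · 0.1883/(1 − 0.1883) = 14.84 Ω.

R2 ≈ 14.8 Ω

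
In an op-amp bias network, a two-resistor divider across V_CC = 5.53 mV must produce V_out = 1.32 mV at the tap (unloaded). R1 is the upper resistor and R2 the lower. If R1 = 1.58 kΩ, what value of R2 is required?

R2 ≈ 0.495 kΩ

V_out/V_CC = R2/(R1+R2) = 0.2387.
So R2 = R1 · V_out/(V_CC − V_out) = 1.58 × 1.32/(5.53 − 1.32) = 1.58 × 0.3135 = 0.4954 kΩ.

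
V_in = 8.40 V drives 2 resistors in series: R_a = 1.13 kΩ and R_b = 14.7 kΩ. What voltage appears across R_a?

Series total: ΣR = 1.13 + 14.7 = 15.83 kΩ.
V = V_in · R/ΣR = 8.40 × 0.07138 = 0.5996 V.

V ≈ 0.600 V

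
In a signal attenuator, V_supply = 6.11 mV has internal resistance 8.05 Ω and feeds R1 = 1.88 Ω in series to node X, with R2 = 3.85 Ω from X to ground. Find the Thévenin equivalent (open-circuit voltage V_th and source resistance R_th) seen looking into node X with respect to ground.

V_th ≈ 1.71 mV, R_th ≈ 2.77 Ω

R1' = 8.05 + 1.88 = 9.930 Ω (source resistance + R1).
V_th is the unloaded tap voltage: V_supply · R2/(R1'+R2) = 6.11 × 0.2794 = 1.707 mV.
With V_supply suppressed (replaced by a short), R_th = R1' ‖ R2 = (9.930 × 3.85)/(9.930 + 3.85) = 2.774 Ω.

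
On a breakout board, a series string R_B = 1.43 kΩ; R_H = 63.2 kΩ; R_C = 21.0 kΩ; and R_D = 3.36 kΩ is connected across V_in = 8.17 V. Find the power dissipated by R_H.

The common current is I = 8.17/88.99 = 0.09181 mA.
P = I²R = 0.008429 × 63.2 = 0.5327 mW.

P ≈ 0.533 mW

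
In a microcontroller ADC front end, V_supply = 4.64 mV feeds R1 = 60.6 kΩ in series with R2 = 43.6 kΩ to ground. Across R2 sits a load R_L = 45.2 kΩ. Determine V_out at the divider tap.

The load sits in parallel with R2, giving an effective lower resistance R2' = R2·R_L/(R2+R_L) = 22.19 kΩ.
Then V_out = V_supply · R2'/(R1 + R2') = 4.64 × 22.19/82.79 = 1.244 mV.

V_out ≈ 1.24 mV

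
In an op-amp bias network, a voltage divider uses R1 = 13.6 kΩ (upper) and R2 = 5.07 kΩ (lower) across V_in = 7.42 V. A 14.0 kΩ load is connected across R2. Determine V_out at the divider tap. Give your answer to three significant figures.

First combine the lower leg with the load: R2 ‖ R_L = 3.722 kΩ.
Then V_out = V_in · R2'/(R1 + R2') = 7.42 × 3.722/17.32 = 1.594 V.

V_out ≈ 1.59 V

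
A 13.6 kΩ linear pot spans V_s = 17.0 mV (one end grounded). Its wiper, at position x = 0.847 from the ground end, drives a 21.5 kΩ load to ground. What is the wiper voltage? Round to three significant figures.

Lower segment x·R_p = 11.52 kΩ; upper segment (1−x)·R_p = 2.081 kΩ.
(x·R_p) ‖ R_L = 7.501 kΩ.
Then V_out = V_s · 7.501/(2.081 + 7.501) = 13.31 mV.

V_out ≈ 13.3 mV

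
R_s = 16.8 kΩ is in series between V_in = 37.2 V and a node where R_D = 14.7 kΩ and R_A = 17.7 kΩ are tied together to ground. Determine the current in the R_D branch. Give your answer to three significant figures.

I ≈ 0.818 mA

Equivalent of the parallel group: R_p = 8.031 kΩ.
V_A = 37.2 × 8.031/24.83 = 12.03 V.
I(R_D) = V_A / R_D = 12.03/14.7 = 0.8184 mA.
(Equivalently: I_total = 1.498 mA, then current-divider fraction G_k/ΣG = 0.5463.)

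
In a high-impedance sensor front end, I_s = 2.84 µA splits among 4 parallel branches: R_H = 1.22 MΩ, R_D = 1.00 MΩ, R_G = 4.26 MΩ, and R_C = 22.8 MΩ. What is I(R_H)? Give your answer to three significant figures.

I ≈ 1.11 µA

Conductances: ΣG = 1/1.22 + 1/1.00 + 1/4.26 + 1/22.8 = 2.098 (1/MΩ).
Current divider: I(R_H) = I_s · G_k/ΣG = 2.84 × (0.8197/2.098) = 2.84 × 0.3906 = 1.109 µA.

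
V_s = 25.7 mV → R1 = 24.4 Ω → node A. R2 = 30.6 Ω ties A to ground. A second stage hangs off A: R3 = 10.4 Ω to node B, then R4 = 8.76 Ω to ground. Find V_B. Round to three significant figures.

Looking into the second stage from A: R3 + R4 = 19.16 Ω appears in parallel with R2.
Effective lower resistance at A: R2 ‖ 19.16 = 11.78 Ω.
V_A = 25.7 × 11.78/(24.4 + 11.78) = 8.369 mV.
Stage 2 is unloaded, so V_B = V_A · R4/(R3+R4) = 8.369 × 8.76/19.16 = 3.826 mV.

V_B ≈ 3.83 mV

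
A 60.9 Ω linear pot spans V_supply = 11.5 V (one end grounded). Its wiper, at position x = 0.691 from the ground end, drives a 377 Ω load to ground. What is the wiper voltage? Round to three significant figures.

V_out ≈ 7.68 V

The pot divides into 18.82 Ω above the wiper and 42.08 Ω below.
R_L loads the lower segment: effective lower R = 37.86 Ω.
Then V_out = V_supply · 37.86/(18.82 + 37.86) = 7.682 V.
(Unloaded: V_out = x·V_supply = 7.95 V.)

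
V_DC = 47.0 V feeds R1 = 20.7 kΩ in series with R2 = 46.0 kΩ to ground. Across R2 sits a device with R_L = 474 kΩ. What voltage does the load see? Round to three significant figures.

V_out ≈ 31.5 V

The load sits in parallel with R2, giving an effective lower resistance R2' = R2·R_L/(R2+R_L) = 41.93 kΩ.
Then V_out = V_DC · R2'/(R1 + R2') = 47.0 × 41.93/62.63 = 31.47 V.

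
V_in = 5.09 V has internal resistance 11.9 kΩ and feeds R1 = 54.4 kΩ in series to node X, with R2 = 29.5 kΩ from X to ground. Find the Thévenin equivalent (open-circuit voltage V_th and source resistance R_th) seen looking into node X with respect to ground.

R1' = 11.9 + 54.4 = 66.30 kΩ (source resistance + R1).
V_th is the unloaded tap voltage: V_in · R2/(R1'+R2) = 5.09 × 0.3079 = 1.567 V.
Looking into X with the source shorted: R_th = R1'·R2/(R1'+R2) = 66.30 × 29.5/95.80 = 20.42 kΩ.

V_th ≈ 1.57 V, R_th ≈ 20.4 kΩ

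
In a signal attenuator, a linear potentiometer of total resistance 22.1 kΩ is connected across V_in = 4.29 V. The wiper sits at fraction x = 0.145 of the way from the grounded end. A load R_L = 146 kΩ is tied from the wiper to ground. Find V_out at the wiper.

V_out ≈ 0.611 V

Lower segment x·R_p = 3.204 kΩ; upper segment (1−x)·R_p = 18.90 kΩ.
R_L loads the lower segment: effective lower R = 3.136 kΩ.
V_out = 4.29 × 3.136/(18.90 + 3.136) = 0.6106 V.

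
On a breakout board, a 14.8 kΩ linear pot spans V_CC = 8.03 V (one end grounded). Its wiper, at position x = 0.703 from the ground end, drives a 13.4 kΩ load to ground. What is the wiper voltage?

V_out ≈ 4.59 V

Split the track: R_lower = x·R_p = 10.40 kΩ, R_upper = (1−x)·R_p = 4.396 kΩ.
Lower segment in parallel with the load: 10.40 ‖ 13.4 = 5.857 kΩ.
Loaded-divider output: V_out = 8.03 × 0.5713 = 4.587 V.
(Unloaded: V_out = x·V_CC = 5.65 V.)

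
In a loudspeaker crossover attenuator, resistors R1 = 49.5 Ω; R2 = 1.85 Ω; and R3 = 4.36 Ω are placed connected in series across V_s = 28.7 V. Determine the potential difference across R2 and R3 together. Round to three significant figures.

V ≈ 3.20 V

Total series resistance ΣR = 49.5 + 1.85 + 4.36 = 55.71 Ω.
R_{R2..R3} = 1.85 + 4.36 = 6.210 Ω.
Voltage divider: V = V_s · (6.210 / 55.71) = 28.7 × 0.1115 = 3.199 V.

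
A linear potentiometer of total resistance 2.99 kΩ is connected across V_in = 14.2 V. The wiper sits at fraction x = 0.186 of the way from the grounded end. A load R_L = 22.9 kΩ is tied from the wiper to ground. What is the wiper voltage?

V_out ≈ 2.59 V

The pot divides into 2.434 kΩ above the wiper and 0.5561 kΩ below.
Lower segment in parallel with the load: 0.5561 ‖ 22.9 = 0.5430 kΩ.
Loaded-divider output: V_out = 14.2 × 0.1824 = 2.590 V.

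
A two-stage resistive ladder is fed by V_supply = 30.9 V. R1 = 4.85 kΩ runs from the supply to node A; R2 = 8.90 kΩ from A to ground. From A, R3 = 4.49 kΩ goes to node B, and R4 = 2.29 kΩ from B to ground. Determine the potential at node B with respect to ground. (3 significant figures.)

The second stage (R3 + R4 = 6.780 kΩ) loads node A in parallel with R2.
Effective lower resistance at A: R2 ‖ 6.780 = 3.848 kΩ.
V_A = 30.9 × 3.848/(4.85 + 3.848) = 13.67 V.
V_B = V_A × 0.3378 = 4.617 V.

V_B ≈ 4.62 V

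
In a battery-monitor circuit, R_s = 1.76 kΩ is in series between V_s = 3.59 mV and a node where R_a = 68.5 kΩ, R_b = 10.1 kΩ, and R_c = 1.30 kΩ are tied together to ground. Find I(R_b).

I ≈ 0.139 µA

Combine the parallel branches: R_p = (1/68.5 + 1/10.1 + 1/1.30)⁻¹ = 1.133 kΩ.
V_A by voltage divider: V_A = 3.59 × 1.133/(1.76 + 1.133) = 1.406 mV.
I(R_b) = V_A / R_b = 1.406/10.1 = 0.1392 µA.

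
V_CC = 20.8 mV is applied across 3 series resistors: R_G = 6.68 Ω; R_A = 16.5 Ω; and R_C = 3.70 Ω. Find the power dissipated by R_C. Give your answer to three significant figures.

P ≈ 2.22 µW

The common current is I = 20.8/26.88 = 0.7738 mA.
P(R_C) = I²·R_C = (0.7738)² × 3.70 = 2.215 µW.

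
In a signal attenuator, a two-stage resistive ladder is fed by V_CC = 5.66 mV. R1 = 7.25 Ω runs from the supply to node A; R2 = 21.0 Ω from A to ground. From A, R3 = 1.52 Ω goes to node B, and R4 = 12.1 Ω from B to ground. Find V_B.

V_B ≈ 2.68 mV

Looking into the second stage from A: R3 + R4 = 13.62 Ω appears in parallel with R2.
Effective lower resistance at A: R2 ‖ 13.62 = 8.262 Ω.
First divider: V_A = V_CC · 8.262/(7.25 + 8.262) = 3.015 mV.
Stage 2 is unloaded, so V_B = V_A · R4/(R3+R4) = 3.015 × 12.1/13.62 = 2.678 mV.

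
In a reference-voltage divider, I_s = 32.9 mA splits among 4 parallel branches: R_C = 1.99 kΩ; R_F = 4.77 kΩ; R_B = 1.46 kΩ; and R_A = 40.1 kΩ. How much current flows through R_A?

I ≈ 0.577 mA

ΣG = 1/1.99 + 1/4.77 + 1/1.46 + 1/40.1 = 1.422.
R_A takes the fraction G_k/ΣG = 0.02494/1.422 = 0.01754, so I = 32.9 × 0.01754 = 0.5770 mA.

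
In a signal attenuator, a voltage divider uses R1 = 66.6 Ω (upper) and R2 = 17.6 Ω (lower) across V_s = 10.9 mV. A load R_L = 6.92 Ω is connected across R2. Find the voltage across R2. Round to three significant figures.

The load sits in parallel with R2, giving an effective lower resistance R2' = R2·R_L/(R2+R_L) = 4.967 Ω.
Voltage divider with the loaded lower leg: V_out = 10.9 × 4.967/(66.6 + 4.967) = 10.9 × 0.06940 = 0.7565 mV.

V_out ≈ 0.757 mV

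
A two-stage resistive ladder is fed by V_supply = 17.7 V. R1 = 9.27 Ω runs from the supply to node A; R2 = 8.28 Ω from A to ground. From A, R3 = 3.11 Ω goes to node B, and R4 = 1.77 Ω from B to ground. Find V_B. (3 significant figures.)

V_B ≈ 1.60 V

Node A sees R2 in parallel with the series input of stage 2, R3 + R4 = 4.880 Ω.
Effective lower resistance at A: R2 ‖ 4.880 = 3.070 Ω.
So V_A = 17.7 × 0.2488 = 4.404 V.
Stage 2 is unloaded, so V_B = V_A · R4/(R3+R4) = 4.404 × 1.77/4.880 = 1.597 V.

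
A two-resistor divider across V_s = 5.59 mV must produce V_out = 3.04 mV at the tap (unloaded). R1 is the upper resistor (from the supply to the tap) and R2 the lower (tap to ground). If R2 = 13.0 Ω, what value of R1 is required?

V_out/V_s = R2/(R1+R2) = 0.5438.
Rearranging, R1 = R2·(1−k)/k = 13.0 × 0.8388 = 10.90 Ω.

R1 ≈ 10.9 Ω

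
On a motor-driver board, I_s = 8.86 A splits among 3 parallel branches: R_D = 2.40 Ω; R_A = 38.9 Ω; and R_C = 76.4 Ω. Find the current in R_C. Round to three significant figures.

Conductances: ΣG = 1/2.40 + 1/38.9 + 1/76.4 = 0.4555 (1/Ω).
By the current-divider rule, I = I_s · G_k/ΣG = 8.86 × 0.02874 = 0.2546 A.

I ≈ 0.255 A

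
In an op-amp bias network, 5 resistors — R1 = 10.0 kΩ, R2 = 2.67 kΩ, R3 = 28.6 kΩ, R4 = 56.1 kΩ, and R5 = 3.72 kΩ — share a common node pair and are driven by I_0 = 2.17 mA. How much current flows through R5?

I ≈ 0.733 mA

ΣG = 1/10.0 + 1/2.67 + 1/28.6 + 1/56.1 + 1/3.72 = 0.7961.
Current divider: I(R5) = I_0 · G_k/ΣG = 2.17 × (0.2688/0.7961) = 2.17 × 0.3377 = 0.7327 mA.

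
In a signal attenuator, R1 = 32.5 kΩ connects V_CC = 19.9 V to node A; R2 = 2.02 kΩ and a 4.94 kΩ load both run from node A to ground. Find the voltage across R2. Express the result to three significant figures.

V_out ≈ 0.841 V

First combine the lower leg with the load: R2 ‖ R_L = 1.434 kΩ.
Now apply the divider: V_out = 19.9 × 0.04225 = 0.8408 V.
(Unloaded it would be 1.16 V; the load pulls it down.)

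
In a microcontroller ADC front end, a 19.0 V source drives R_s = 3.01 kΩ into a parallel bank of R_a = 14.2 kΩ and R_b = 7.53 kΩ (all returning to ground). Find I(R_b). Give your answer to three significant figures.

Combine the parallel branches: R_p = (1/14.2 + 1/7.53)⁻¹ = 4.921 kΩ.
V_A by voltage divider: V_A = 19.0 × 4.921/(3.01 + 4.921) = 11.79 V.
I(R_b) = V_A / R_b = 11.79/7.53 = 1.566 mA.

I ≈ 1.57 mA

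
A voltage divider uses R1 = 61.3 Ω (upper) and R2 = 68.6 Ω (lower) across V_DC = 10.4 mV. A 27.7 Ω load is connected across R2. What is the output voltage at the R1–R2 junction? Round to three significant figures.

The load sits in parallel with R2, giving an effective lower resistance R2' = R2·R_L/(R2+R_L) = 19.73 Ω.
Voltage divider with the loaded lower leg: V_out = 10.4 × 19.73/(61.3 + 19.73) = 10.4 × 0.2435 = 2.533 mV.
(Unloaded it would be 5.49 mV; the load pulls it down.)

V_out ≈ 2.53 mV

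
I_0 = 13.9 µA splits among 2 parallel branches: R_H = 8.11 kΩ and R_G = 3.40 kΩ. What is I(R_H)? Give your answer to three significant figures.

I ≈ 4.11 µA

Two-branch current divider: I_k = I_0 · R_other/(R_1 + R_2).
So I = 13.9 × 3.40/11.51 = 4.106 µA.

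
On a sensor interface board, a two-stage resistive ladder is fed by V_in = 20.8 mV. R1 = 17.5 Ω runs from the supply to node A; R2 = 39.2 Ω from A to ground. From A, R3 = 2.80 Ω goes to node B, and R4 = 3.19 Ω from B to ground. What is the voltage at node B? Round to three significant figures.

Node A sees R2 in parallel with the series input of stage 2, R3 + R4 = 5.990 Ω.
Effective lower resistance at A: R2 ‖ 5.990 = 5.196 Ω.
V_A = 20.8 × 5.196/(17.5 + 5.196) = 4.762 mV.
Stage 2 is unloaded, so V_B = V_A · R4/(R3+R4) = 4.762 × 3.19/5.990 = 2.536 mV.

V_B ≈ 2.54 mV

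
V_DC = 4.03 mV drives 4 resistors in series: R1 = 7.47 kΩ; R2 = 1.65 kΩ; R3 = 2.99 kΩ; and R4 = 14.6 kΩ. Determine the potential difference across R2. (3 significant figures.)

Total series resistance ΣR = 7.47 + 1.65 + 2.99 + 14.6 = 26.71 kΩ.
Voltage divider: V = V_DC · (1.650 / 26.71) = 4.03 × 0.06177 = 0.2490 mV.

V ≈ 0.249 mV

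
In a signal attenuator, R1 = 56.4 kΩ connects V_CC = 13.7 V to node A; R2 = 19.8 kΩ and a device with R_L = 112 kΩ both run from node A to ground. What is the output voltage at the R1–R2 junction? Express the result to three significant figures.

V_out ≈ 3.15 V

First combine the lower leg with the load: R2 ‖ R_L = 16.83 kΩ.
Then V_out = V_CC · R2'/(R1 + R2') = 13.7 × 16.83/73.23 = 3.148 V.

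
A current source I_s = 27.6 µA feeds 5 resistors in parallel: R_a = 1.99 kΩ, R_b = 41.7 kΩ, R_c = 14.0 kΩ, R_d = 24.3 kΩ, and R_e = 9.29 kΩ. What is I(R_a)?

I ≈ 18.6 µA

ΣG = 1/1.99 + 1/41.7 + 1/14.0 + 1/24.3 + 1/9.29 = 0.7467.
By the current-divider rule, I = I_s · G_k/ΣG = 27.6 × 0.6730 = 18.57 µA.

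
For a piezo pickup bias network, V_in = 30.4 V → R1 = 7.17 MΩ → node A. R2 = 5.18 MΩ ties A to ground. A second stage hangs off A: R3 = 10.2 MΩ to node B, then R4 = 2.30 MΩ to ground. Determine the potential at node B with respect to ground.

V_B ≈ 1.89 V

Looking into the second stage from A: R3 + R4 = 12.50 MΩ appears in parallel with R2.
R2 ‖ (R3+R4) = 3.662 MΩ.
V_A = 30.4 × 3.662/(7.17 + 3.662) = 10.28 V.
Then the unloaded second divider: V_B = V_A × R4/(R3+R4) = 10.28 × 0.1840 = 1.891 V.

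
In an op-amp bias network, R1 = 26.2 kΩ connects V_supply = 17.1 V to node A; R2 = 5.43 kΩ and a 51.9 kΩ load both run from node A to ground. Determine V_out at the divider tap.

First combine the lower leg with the load: R2 ‖ R_L = 4.916 kΩ.
Voltage divider with the loaded lower leg: V_out = 17.1 × 4.916/(26.2 + 4.916) = 17.1 × 0.1580 = 2.701 V.

V_out ≈ 2.70 V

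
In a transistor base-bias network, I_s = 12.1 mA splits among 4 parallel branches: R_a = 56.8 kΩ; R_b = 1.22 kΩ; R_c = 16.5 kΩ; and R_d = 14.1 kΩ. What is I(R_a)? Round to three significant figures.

I ≈ 0.220 mA

Conductances: ΣG = 1/56.8 + 1/1.22 + 1/16.5 + 1/14.1 = 0.9688 (1/kΩ).
R_a takes the fraction G_k/ΣG = 0.01761/0.9688 = 0.01817, so I = 12.1 × 0.01817 = 0.2199 mA.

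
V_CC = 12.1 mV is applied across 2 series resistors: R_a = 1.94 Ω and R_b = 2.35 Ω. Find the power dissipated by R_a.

P ≈ 15.4 µW

ΣR = 4.290 Ω → I = 12.1/4.290 = 2.821 mA.
P(R_a) = I²·R_a = (2.821)² × 1.94 = 15.43 µW.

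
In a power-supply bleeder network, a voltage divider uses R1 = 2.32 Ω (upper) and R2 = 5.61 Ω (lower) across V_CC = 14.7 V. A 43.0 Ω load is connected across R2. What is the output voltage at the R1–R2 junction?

R2 ‖ R_L = (5.61 × 43.0)/(5.61 + 43.0) = 4.963 Ω.
Then V_out = V_CC · R2'/(R1 + R2') = 14.7 × 4.963/7.283 = 10.02 V.

V_out ≈ 10.0 V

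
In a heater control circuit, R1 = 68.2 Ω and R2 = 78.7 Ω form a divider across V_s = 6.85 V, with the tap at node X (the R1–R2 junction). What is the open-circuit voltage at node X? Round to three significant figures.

Open-circuit (no load on X): V_th = V_s · R2/(R1 + R2) = 6.85 × 78.7/(68.20 + 78.7) = 3.670 V.

V_th ≈ 3.67 V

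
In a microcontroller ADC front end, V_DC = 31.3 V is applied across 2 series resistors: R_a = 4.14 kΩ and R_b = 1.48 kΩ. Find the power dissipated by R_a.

The common current is I = 31.3/5.620 = 5.569 mA.
P(R_a) = I²·R_a = (5.569)² × 4.14 = 128.4 mW.

P ≈ 128 mW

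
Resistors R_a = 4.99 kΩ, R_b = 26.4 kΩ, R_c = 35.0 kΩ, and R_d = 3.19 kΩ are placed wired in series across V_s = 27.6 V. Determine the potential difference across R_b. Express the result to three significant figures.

V ≈ 10.5 V

ΣR = 4.99 + 26.4 + 35.0 + 3.19 = 69.58 kΩ.
By the voltage-divider rule, V = 27.6 × 26.40/69.58 = 10.47 V.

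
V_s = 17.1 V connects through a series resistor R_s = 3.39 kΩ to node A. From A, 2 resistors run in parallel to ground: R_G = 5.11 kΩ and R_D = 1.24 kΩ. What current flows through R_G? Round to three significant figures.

I ≈ 0.761 mA

Combine the parallel branches: R_p = (1/5.11 + 1/1.24)⁻¹ = 0.9979 kΩ.
V_A = 17.1 × 0.9979/4.388 = 3.889 V.
Branch current I = V_A/R_G = 3.889/5.11 = 0.7610 mA.
(Check via current divider: I_total = 3.897 mA; share G_k/ΣG = 0.1953 → same result.)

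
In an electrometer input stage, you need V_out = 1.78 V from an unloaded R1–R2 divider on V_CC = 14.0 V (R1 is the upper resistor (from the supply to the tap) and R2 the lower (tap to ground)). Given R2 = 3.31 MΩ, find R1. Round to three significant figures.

R1 ≈ 22.7 MΩ

The divider ratio is R2/(R1+R2) = 1.78/14.0 = 0.1271.
Rearranging, R1 = R2·(1−k)/k = 3.31 × 6.865 = 22.72 MΩ.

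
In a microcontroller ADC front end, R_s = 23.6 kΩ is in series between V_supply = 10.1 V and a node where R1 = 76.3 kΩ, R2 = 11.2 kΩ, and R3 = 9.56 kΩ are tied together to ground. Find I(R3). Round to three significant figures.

I ≈ 0.180 mA

Parallel bank: R_p = 1/(1/76.3 + 1/11.2 + 1/9.56) = 4.831 kΩ.
V_A = 10.1 × 4.831/28.43 = 1.716 V.
Branch current I = V_A/R3 = 1.716/9.56 = 0.1795 mA.
(Check via current divider: I_total = 0.3552 mA; share G_k/ΣG = 0.5053 → same result.)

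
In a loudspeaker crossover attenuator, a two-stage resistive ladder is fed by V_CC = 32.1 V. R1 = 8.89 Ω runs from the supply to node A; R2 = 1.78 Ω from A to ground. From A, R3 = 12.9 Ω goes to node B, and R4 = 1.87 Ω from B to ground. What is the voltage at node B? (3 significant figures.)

The second stage (R3 + R4 = 14.77 Ω) loads node A in parallel with R2.
R2 ‖ (R3+R4) = 1.589 Ω.
So V_A = 32.1 × 0.1516 = 4.866 V.
Stage 2 is unloaded, so V_B = V_A · R4/(R3+R4) = 4.866 × 1.87/14.77 = 0.6161 V.

V_B ≈ 0.616 V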